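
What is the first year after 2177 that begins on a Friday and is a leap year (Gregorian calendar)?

Jan 1 advances by 2 weekdays after a leap year and by 1 after a common year.
2177: Jan 1 is Wednesday.
2178: Thursday
2179: Friday
2180: Saturday (leap)
2181: Monday
2182: Tuesday
2183: Wednesday
2184: Thursday (leap)
2185: Saturday
2186: Sunday
2187: Monday
2188: Tuesday (leap)
2189: Thursday
2190: Friday
2191: Saturday
2192: Sunday (leap)
2193: Tuesday
2194: Wednesday
2195: Thursday
2196: Friday (leap)
2196 begins on a Friday and is a leap year.

2196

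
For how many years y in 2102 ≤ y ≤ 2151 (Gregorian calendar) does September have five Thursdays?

14

September has 30 days; it has five Thursdays when Thursday falls among the first (month-length − 28) days — i.e. when September 1 is one of Thursday/Wednesday.
September 1 by year: 2102:Fri 2103:Sat 2104:Mon 2105:Tue 2106:Wed✓ 2107:Thu✓ 2108:Sat 2109:Sun 2110:Mon 2111:Tue 2112:Thu✓ 2113:Fri 2114:Sat 2115:Sun 2116:Tue …(20 more)… 2137:Sun 2138:Mon 2139:Tue 2140:Thu✓ 2141:Fri 2142:Sat 2143:Sun 2144:Tue 2145:Wed✓ 2146:Thu✓ 2147:Fri 2148:Sun 2149:Mon 2150:Tue 2151:Wed✓
Years with five Thursdays: 2106, 2107, 2112, 2117, 2118, 2123, 2128, 2129, 2134, 2135, 2140, 2145, 2146, 2151 → 14.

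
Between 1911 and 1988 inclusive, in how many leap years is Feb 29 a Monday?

3

Leap years in 1911–1988: 20 of them.
Feb 29 weekday advances by 5 (mod 7) from one leap year to the next four years later (or differs when a century non-leap intervenes).
Leap-day weekdays: 1912:Thu 1916:Tue 1920:Sun 1924:Fri 1928:Wed 1932:Mon✓ 1936:Sat 1940:Thu 1944:Tue 1948:Sun 1952:Fri 1956:Wed 1960:Mon✓ 1964:Sat 1968:Thu 1972:Tue 1976:Sun 1980:Fri 1984:Wed 1988:Mon✓
Monday: 1932, 1960, 1988 → 3.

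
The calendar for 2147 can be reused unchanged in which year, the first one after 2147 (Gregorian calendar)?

Two years share a calendar iff Jan 1 falls on the same weekday and both are leap or both are common. 2147: Jan 1 is Sunday, common year.
2148: Jan 1 Monday, leap
2149: Jan 1 Wednesday, common
2150: Jan 1 Thursday, common
2151: Jan 1 Friday, common
2152: Jan 1 Saturday, leap
2153: Jan 1 Monday, common
2154: Jan 1 Tuesday, common
2155: Jan 1 Wednesday, common
2156: Jan 1 Thursday, leap
2157: Jan 1 Saturday, common
2158: Jan 1 Sunday, common
2158 matches on both conditions.

2158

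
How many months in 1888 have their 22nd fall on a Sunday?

Check the 22nd of each month of 1888: Jan 22: Sun, Feb 22: Wed, Mar 22: Thu, Apr 22: Sun, May 22: Tue, Jun 22: Fri, Jul 22: Sun, Aug 22: Wed, Sep 22: Sat, Oct 22: Mon, Nov 22: Thu, Dec 22: Sat.
Sunday occurs in January, April, July — 3 months.

3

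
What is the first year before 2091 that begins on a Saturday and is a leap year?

Jan 1 advances by 2 weekdays after a leap year and by 1 after a common year.
2091: Jan 1 is Monday.
2090: Sunday
2089: Saturday
2088: Thursday (leap)
2087: Wednesday
2086: Tuesday
2085: Monday
2084: Saturday (leap)
2084 begins on a Saturday and is a leap year.

2084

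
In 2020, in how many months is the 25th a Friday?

Check the 25th of each month of 2020: Jan 25: Sat, Feb 25: Tue, Mar 25: Wed, Apr 25: Sat, May 25: Mon, Jun 25: Thu, Jul 25: Sat, Aug 25: Tue, Sep 25: Fri, Oct 25: Sun, Nov 25: Wed, Dec 25: Fri.
Friday occurs in September, December — 2 months.

2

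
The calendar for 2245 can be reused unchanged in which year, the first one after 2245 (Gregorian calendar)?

2251

Two years share a calendar iff Jan 1 falls on the same weekday and both are leap or both are common. 2245: Jan 1 is Wednesday, common year.
2246: Jan 1 Thursday, common
2247: Jan 1 Friday, common
2248: Jan 1 Saturday, leap
2249: Jan 1 Monday, common
2250: Jan 1 Tuesday, common
2251: Jan 1 Wednesday, common
2251 matches on both conditions.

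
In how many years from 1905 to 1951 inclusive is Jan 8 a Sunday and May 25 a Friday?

1

Check each year's weekday for Jan 8 and May 25:
  1905: Sun/Thu  1906: Mon/Fri  1907: Tue/Sat  1908: Wed/Mon  1909: Fri/Tue  1910: Sat/Wed  1911: Sun/Thu  1912: Mon/Sat  1913: Wed/Sun  1914: Thu/Mon  1915: Fri/Tue  1916: Sat/Thu  1917: Mon/Fri  1918: Tue/Sat  …(19 more)…  1938: Sat/Wed  1939: Sun/Thu  1940: Mon/Sat  1941: Wed/Sun  1942: Thu/Mon  1943: Fri/Tue  1944: Sat/Thu  1945: Mon/Fri  1946: Tue/Sat  1947: Wed/Sun  1948: Thu/Tue  1949: Sat/Wed  1950: Sun/Thu  1951: Mon/Fri
Both conditions hold in: 1928 — 1.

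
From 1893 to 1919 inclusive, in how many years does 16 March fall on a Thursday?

Track 16 March's weekday year by year (advancing +1, or +2 across a Feb 29):
  1893: Thu ✓  1894: Fri (+1)  1895: Sat (+1)  1896: Mon (+2)  1897: Tue (+1)
  1898: Wed (+1)  1899: Thu (+1) ✓  1900: Fri (+1)  1901: Sat (+1)  1902: Sun (+1)
  1903: Mon (+1)  1904: Wed (+2)  1905: Thu (+1) ✓  1906: Fri (+1)  1907: Sat (+1)
  1908: Mon (+2)  1909: Tue (+1)  1910: Wed (+1)  1911: Thu (+1) ✓  1912: Sat (+2)
  1913: Sun (+1)  1914: Mon (+1)  1915: Tue (+1)  1916: Thu (+2) ✓  1917: Fri (+1)
  1918: Sat (+1)  1919: Sun (+1)
Thursday years: 1893, 1899, 1905, 1911, 1916 — 5 in total.

5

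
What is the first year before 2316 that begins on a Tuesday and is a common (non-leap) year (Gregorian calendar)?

Jan 1 advances by 2 weekdays after a leap year and by 1 after a common year.
2316: Jan 1 is Saturday (leap).
2315: Friday
2314: Thursday
2313: Wednesday
2312: Monday (leap)
2311: Sunday
2310: Saturday
2309: Friday
2308: Wednesday (leap)
2307: Tuesday
2307 begins on a Tuesday and is a common year.

2307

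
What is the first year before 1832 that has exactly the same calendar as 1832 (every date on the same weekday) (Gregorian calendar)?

Two years share a calendar iff Jan 1 falls on the same weekday and both are leap or both are common. 1832: Jan 1 is Sunday, leap year.
1831: Jan 1 Saturday, common
1830: Jan 1 Friday, common
1829: Jan 1 Thursday, common
1828: Jan 1 Tuesday, leap
1827: Jan 1 Monday, common
1826: Jan 1 Sunday, common
1825: Jan 1 Saturday, common
1824: Jan 1 Thursday, leap
1823: Jan 1 Wednesday, common
1822: Jan 1 Tuesday, common
1821: Jan 1 Monday, common
1820: Jan 1 Saturday, leap
1819: Jan 1 Friday, common
1818: Jan 1 Thursday, common
1817: Jan 1 Wednesday, common
1816: Jan 1 Monday, leap
1815: Jan 1 Sunday, common
1814: Jan 1 Saturday, common
1813: Jan 1 Friday, common
1812: Jan 1 Wednesday, leap
1811: Jan 1 Tuesday, common
1810: Jan 1 Monday, common
1809: Jan 1 Sunday, common
1808: Jan 1 Friday, leap
1807: Jan 1 Thursday, common
1806: Jan 1 Wednesday, common
1805: Jan 1 Tuesday, common
1804: Jan 1 Sunday, leap
1804 matches on both conditions.

1804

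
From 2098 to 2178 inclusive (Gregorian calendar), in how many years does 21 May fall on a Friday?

11

Track 21 May's weekday year by year (advancing +1, or +2 across a Feb 29):
  2098: Wed  2099: Thu (+1)  2100: Fri (+1) ✓  2101: Sat (+1)  2102: Sun (+1)
  2103: Mon (+1)  2104: Wed (+2)  2105: Thu (+1)  2106: Fri (+1) ✓  2107: Sat (+1)
  2108: Mon (+2)  2109: Tue (+1)  2110: Wed (+1)  2111: Thu (+1)  … (53 more years) …
  2165: Tue (+1)  2166: Wed (+1)  2167: Thu (+1)  2168: Sat (+2)  2169: Sun (+1)
  2170: Mon (+1)  2171: Tue (+1)  2172: Thu (+2)  2173: Fri (+1) ✓  2174: Sat (+1)
  2175: Sun (+1)  2176: Tue (+2)  2177: Wed (+1)  2178: Thu (+1)
Friday years: 2100, 2106, 2117, 2123, 2128, 2134, 2145, 2151, 2156, 2162, 2173 — 11 in total.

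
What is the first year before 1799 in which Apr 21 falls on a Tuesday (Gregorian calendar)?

From one year to the next, a fixed date's weekday advances by 1, or by 2 when a Feb 29 lies between the two dates.
1799: April 21 is Sunday.
1798: Saturday (−1)
1797: Friday (−1)
1796: Thursday (−1)
1795: Tuesday (−2)
Apr 21 falls on a Tuesday in 1795.

1795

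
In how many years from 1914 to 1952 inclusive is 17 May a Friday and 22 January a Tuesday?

Check each year's weekday for 17 May and 22 January:
  1914: Sun/Thu  1915: Mon/Fri  1916: Wed/Sat  1917: Thu/Mon  1918: Fri/Tue ✓  1919: Sat/Wed  1920: Mon/Thu  1921: Tue/Sat  1922: Wed/Sun  1923: Thu/Mon  1924: Sat/Tue  1925: Sun/Thu  1926: Mon/Fri  1927: Tue/Sat  …(11 more)…  1939: Wed/Sun  1940: Fri/Mon  1941: Sat/Wed  1942: Sun/Thu  1943: Mon/Fri  1944: Wed/Sat  1945: Thu/Mon  1946: Fri/Tue ✓  1947: Sat/Wed  1948: Mon/Thu  1949: Tue/Sat  1950: Wed/Sun  1951: Thu/Mon  1952: Sat/Tue
Both conditions hold in: 1918, 1929, 1935, 1946 — 4.

4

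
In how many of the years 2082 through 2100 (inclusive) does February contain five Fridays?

1

February has 28 days (29 in leap years); it has five Fridays when Friday falls among the first (month-length − 28) days — i.e. when February 1 is Friday in a leap year (never in a common year).
February 1 by year: 2082:Sun 2083:Mon 2084:Tue 2085:Thu 2086:Fri 2087:Sat 2088:Sun 2089:Tue 2090:Wed 2091:Thu 2092:Fri✓ 2093:Sun 2094:Mon 2095:Tue 2096:Wed 2097:Fri 2098:Sat 2099:Sun 2100:Mon
Years with five Fridays: 2092 → 1.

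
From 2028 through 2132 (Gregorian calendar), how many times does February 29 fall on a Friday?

Leap years in 2028–2132: 26 of them.
Feb 29 weekday advances by 5 (mod 7) from one leap year to the next four years later (or differs when a century non-leap intervenes).
Leap-day weekdays: 2028:Tue 2032:Sun 2036:Fri✓ 2040:Wed 2044:Mon 2048:Sat 2052:Thu 2056:Tue 2060:Sun 2064:Fri✓ 2068:Wed 2072:Mon 2076:Sat 2080:Thu 2084:Tue 2088:Sun 2092:Fri✓ 2096:Wed 2104:Fri✓ 2108:Wed 2112:Mon 2116:Sat 2120:Thu 2124:Tue 2128:Sun 2132:Fri✓
Friday: 2036, 2064, 2092, 2104, 2132 → 5.

5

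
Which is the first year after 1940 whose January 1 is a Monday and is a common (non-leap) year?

Jan 1 advances by 2 weekdays after a leap year and by 1 after a common year.
1940: Jan 1 is Monday (leap).
1941: Wednesday
1942: Thursday
1943: Friday
1944: Saturday (leap)
1945: Monday
1945 begins on a Monday and is a common year.

1945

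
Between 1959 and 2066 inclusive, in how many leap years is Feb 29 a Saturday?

Leap years in 1959–2066: 27 of them.
Feb 29 weekday advances by 5 (mod 7) from one leap year to the next four years later (or differs when a century non-leap intervenes).
Leap-day weekdays: 1960:Mon 1964:Sat✓ 1968:Thu 1972:Tue 1976:Sun 1980:Fri 1984:Wed 1988:Mon 1992:Sat✓ 1996:Thu 2000:Tue 2004:Sun 2008:Fri 2012:Wed 2016:Mon 2020:Sat✓ 2024:Thu 2028:Tue 2032:Sun 2036:Fri 2040:Wed 2044:Mon 2048:Sat✓ 2052:Thu 2056:Tue 2060:Sun 2064:Fri
Saturday: 1964, 1992, 2020, 2048 → 4.

4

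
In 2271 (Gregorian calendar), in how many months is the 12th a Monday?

Check the 12th of each month of 2271: Jan 12: Thu, Feb 12: Sun, Mar 12: Sun, Apr 12: Wed, May 12: Fri, Jun 12: Mon, Jul 12: Wed, Aug 12: Sat, Sep 12: Tue, Oct 12: Thu, Nov 12: Sun, Dec 12: Tue.
Monday occurs in June — 1 month.

1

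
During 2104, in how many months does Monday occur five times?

A month of length L has five Mondays iff its first Monday is on day ≤ L−28 (so day 1–3 in a 31-day month, 1–2 in a 30-day month, day 1 in a leap February).
Checking each month of 2104: Jan starts Tue (31d); Feb starts Fri (29d); Mar starts Sat (31d) ✓; Apr starts Tue (30d); May starts Thu (31d); Jun starts Sun (30d) ✓; Jul starts Tue (31d); Aug starts Fri (31d); Sep starts Mon (30d) ✓; Oct starts Wed (31d); Nov starts Sat (30d); Dec starts Mon (31d) ✓.
Five-Monday months: March, June, September, December → 4.

4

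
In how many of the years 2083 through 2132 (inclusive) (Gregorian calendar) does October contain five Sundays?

October has 31 days; it has five Sundays when Sunday falls among the first (month-length − 28) days — i.e. when October 1 is one of Sunday/Saturday/Friday.
October 1 by year: 2083:Fri✓ 2084:Sun✓ 2085:Mon 2086:Tue 2087:Wed 2088:Fri✓ 2089:Sat✓ 2090:Sun✓ 2091:Mon 2092:Wed 2093:Thu 2094:Fri✓ 2095:Sat✓ 2096:Mon 2097:Tue …(20 more)… 2118:Sat✓ 2119:Sun✓ 2120:Tue 2121:Wed 2122:Thu 2123:Fri✓ 2124:Sun✓ 2125:Mon 2126:Tue 2127:Wed 2128:Fri✓ 2129:Sat✓ 2130:Sun✓ 2131:Mon 2132:Wed
Years with five Sundays: 2083, 2084, 2088, 2089, 2090, 2094, 2095, 2100, 2101, 2102, 2106, 2107, 2112, 2113, 2117, 2118, 2119, 2123, 2124, 2128, 2129, 2130 → 22.

22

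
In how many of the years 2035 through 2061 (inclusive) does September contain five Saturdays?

7

September has 30 days; it has five Saturdays when Saturday falls among the first (month-length − 28) days — i.e. when September 1 is one of Saturday/Friday.
September 1 by year: 2035:Sat✓ 2036:Mon 2037:Tue 2038:Wed 2039:Thu 2040:Sat✓ 2041:Sun 2042:Mon 2043:Tue 2044:Thu 2045:Fri✓ 2046:Sat✓ 2047:Sun 2048:Tue 2049:Wed 2050:Thu 2051:Fri✓ 2052:Sun 2053:Mon 2054:Tue 2055:Wed 2056:Fri✓ 2057:Sat✓ 2058:Sun 2059:Mon 2060:Wed 2061:Thu
Years with five Saturdays: 2035, 2040, 2045, 2046, 2051, 2056, 2057 → 7.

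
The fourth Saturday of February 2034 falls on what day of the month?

February 1, 2034 is a Wednesday, so the first Saturday is the 4th.
The fourth Saturday is 4 + 21 = 25.

25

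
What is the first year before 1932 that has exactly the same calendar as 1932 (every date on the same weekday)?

Two years share a calendar iff Jan 1 falls on the same weekday and both are leap or both are common. 1932: Jan 1 is Friday, leap year.
1931: Jan 1 Thursday, common
1930: Jan 1 Wednesday, common
1929: Jan 1 Tuesday, common
1928: Jan 1 Sunday, leap
1927: Jan 1 Saturday, common
1926: Jan 1 Friday, common
1925: Jan 1 Thursday, common
1924: Jan 1 Tuesday, leap
1923: Jan 1 Monday, common
1922: Jan 1 Sunday, common
1921: Jan 1 Saturday, common
1920: Jan 1 Thursday, leap
1919: Jan 1 Wednesday, common
1918: Jan 1 Tuesday, common
1917: Jan 1 Monday, common
1916: Jan 1 Saturday, leap
1915: Jan 1 Friday, common
1914: Jan 1 Thursday, common
1913: Jan 1 Wednesday, common
1912: Jan 1 Monday, leap
1911: Jan 1 Sunday, common
1910: Jan 1 Saturday, common
1909: Jan 1 Friday, common
1908: Jan 1 Wednesday, leap
1907: Jan 1 Tuesday, common
1906: Jan 1 Monday, common
1905: Jan 1 Sunday, common
1904: Jan 1 Friday, leap
1904 matches on both conditions.

1904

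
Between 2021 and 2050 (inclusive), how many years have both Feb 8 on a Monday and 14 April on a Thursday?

Check each year's weekday for Feb 8 and 14 April:
  2021: Mon/Wed  2022: Tue/Thu  2023: Wed/Fri  2024: Thu/Sun  2025: Sat/Mon  2026: Sun/Tue  2027: Mon/Wed  2028: Tue/Fri  2029: Thu/Sat  2030: Fri/Sun  2031: Sat/Mon  2032: Sun/Wed  2033: Tue/Thu  2034: Wed/Fri  2035: Thu/Sat  2036: Fri/Mon  2037: Sun/Tue  2038: Mon/Wed  2039: Tue/Thu  2040: Wed/Sat  2041: Fri/Sun  2042: Sat/Mon  2043: Sun/Tue  2044: Mon/Thu ✓  2045: Wed/Fri  2046: Thu/Sat  2047: Fri/Sun  2048: Sat/Tue  2049: Mon/Wed  2050: Tue/Thu
Both conditions hold in: 2044 — 1.

1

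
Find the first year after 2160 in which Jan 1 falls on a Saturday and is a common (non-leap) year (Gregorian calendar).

Jan 1 advances by 2 weekdays after a leap year and by 1 after a common year.
2160: Jan 1 is Tuesday (leap).
2161: Thursday
2162: Friday
2163: Saturday
2163 begins on a Saturday and is a common year.

2163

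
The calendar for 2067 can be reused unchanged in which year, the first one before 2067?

2061

Two years share a calendar iff Jan 1 falls on the same weekday and both are leap or both are common. 2067: Jan 1 is Saturday, common year.
2066: Jan 1 Friday, common
2065: Jan 1 Thursday, common
2064: Jan 1 Tuesday, leap
2063: Jan 1 Monday, common
2062: Jan 1 Sunday, common
2061: Jan 1 Saturday, common
2061 matches on both conditions.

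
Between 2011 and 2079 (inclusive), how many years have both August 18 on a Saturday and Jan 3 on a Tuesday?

3

Check each year's weekday for August 18 and Jan 3:
  2011: Thu/Mon  2012: Sat/Tue ✓  2013: Sun/Thu  2014: Mon/Fri  2015: Tue/Sat  2016: Thu/Sun  2017: Fri/Tue  2018: Sat/Wed  2019: Sun/Thu  2020: Tue/Fri  2021: Wed/Sun  2022: Thu/Mon  2023: Fri/Tue  2024: Sun/Wed  …(41 more)…  2066: Wed/Sun  2067: Thu/Mon  2068: Sat/Tue ✓  2069: Sun/Thu  2070: Mon/Fri  2071: Tue/Sat  2072: Thu/Sun  2073: Fri/Tue  2074: Sat/Wed  2075: Sun/Thu  2076: Tue/Fri  2077: Wed/Sun  2078: Thu/Mon  2079: Fri/Tue
Both conditions hold in: 2012, 2040, 2068 — 3.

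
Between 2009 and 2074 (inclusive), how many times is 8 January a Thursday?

10

Track 8 January's weekday year by year (advancing +1, or +2 across a Feb 29):
  2009: Thu ✓  2010: Fri (+1)  2011: Sat (+1)  2012: Sun (+1)  2013: Tue (+2)
  2014: Wed (+1)  2015: Thu (+1) ✓  2016: Fri (+1)  2017: Sun (+2)  2018: Mon (+1)
  2019: Tue (+1)  2020: Wed (+1)  2021: Fri (+2)  2022: Sat (+1)  … (38 more years) …
  2061: Sat (+2)  2062: Sun (+1)  2063: Mon (+1)  2064: Tue (+1)  2065: Thu (+2) ✓
  2066: Fri (+1)  2067: Sat (+1)  2068: Sun (+1)  2069: Tue (+2)  2070: Wed (+1)
  2071: Thu (+1) ✓  2072: Fri (+1)  2073: Sun (+2)  2074: Mon (+1)
Thursday years: 2009, 2015, 2026, 2032, 2037, 2043, 2054, 2060, 2065, 2071 — 10 in total.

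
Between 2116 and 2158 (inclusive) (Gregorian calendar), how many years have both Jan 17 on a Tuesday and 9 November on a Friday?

Check each year's weekday for Jan 17 and 9 November:
  2116: Fri/Mon  2117: Sun/Tue  2118: Mon/Wed  2119: Tue/Thu  2120: Wed/Sat  2121: Fri/Sun  2122: Sat/Mon  2123: Sun/Tue  2124: Mon/Thu  2125: Wed/Fri  2126: Thu/Sat  2127: Fri/Sun  2128: Sat/Tue  2129: Mon/Wed  …(15 more)…  2145: Sun/Tue  2146: Mon/Wed  2147: Tue/Thu  2148: Wed/Sat  2149: Fri/Sun  2150: Sat/Mon  2151: Sun/Tue  2152: Mon/Thu  2153: Wed/Fri  2154: Thu/Sat  2155: Fri/Sun  2156: Sat/Tue  2157: Mon/Wed  2158: Tue/Thu
Both conditions hold in: 2136 — 1.

1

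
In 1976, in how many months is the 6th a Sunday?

Check the 6th of each month of 1976: Jan 6: Tue, Feb 6: Fri, Mar 6: Sat, Apr 6: Tue, May 6: Thu, Jun 6: Sun, Jul 6: Tue, Aug 6: Fri, Sep 6: Mon, Oct 6: Wed, Nov 6: Sat, Dec 6: Mon.
Sunday occurs in June — 1 month.

1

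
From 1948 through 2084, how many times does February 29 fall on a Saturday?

Leap years in 1948–2084: 35 of them.
Feb 29 weekday advances by 5 (mod 7) from one leap year to the next four years later (or differs when a century non-leap intervenes).
Leap-day weekdays: 1948:Sun 1952:Fri 1956:Wed 1960:Mon 1964:Sat✓ 1968:Thu 1972:Tue 1976:Sun 1980:Fri 1984:Wed 1988:Mon 1992:Sat✓ 1996:Thu …(9 more)… 2036:Fri 2040:Wed 2044:Mon 2048:Sat✓ 2052:Thu 2056:Tue 2060:Sun 2064:Fri 2068:Wed 2072:Mon 2076:Sat✓ 2080:Thu 2084:Tue
Saturday: 1964, 1992, 2020, 2048, 2076 → 5.

5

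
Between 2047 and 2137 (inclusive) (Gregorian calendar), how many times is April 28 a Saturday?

13

Track April 28's weekday year by year (advancing +1, or +2 across a Feb 29):
  2047: Sun  2048: Tue (+2)  2049: Wed (+1)  2050: Thu (+1)  2051: Fri (+1)
  2052: Sun (+2)  2053: Mon (+1)  2054: Tue (+1)  2055: Wed (+1)  2056: Fri (+2)
  2057: Sat (+1) ✓  2058: Sun (+1)  2059: Mon (+1)  2060: Wed (+2)  … (63 more years) …
  2124: Fri (+2)  2125: Sat (+1) ✓  2126: Sun (+1)  2127: Mon (+1)  2128: Wed (+2)
  2129: Thu (+1)  2130: Fri (+1)  2131: Sat (+1) ✓  2132: Mon (+2)  2133: Tue (+1)
  2134: Wed (+1)  2135: Thu (+1)  2136: Sat (+2) ✓  2137: Sun (+1)
Saturday years: 2057, 2063, 2068, 2074, 2085, 2091, 2096, 2103, 2108, 2114, 2125, 2131, 2136 — 13 in total.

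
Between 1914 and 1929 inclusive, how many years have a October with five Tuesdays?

7

October has 31 days; it has five Tuesdays when Tuesday falls among the first (month-length − 28) days — i.e. when October 1 is one of Tuesday/Monday/Sunday.
October 1 by year: 1914:Thu 1915:Fri 1916:Sun✓ 1917:Mon✓ 1918:Tue✓ 1919:Wed 1920:Fri 1921:Sat 1922:Sun✓ 1923:Mon✓ 1924:Wed 1925:Thu 1926:Fri 1927:Sat 1928:Mon✓ 1929:Tue✓
Years with five Tuesdays: 1916, 1917, 1918, 1922, 1923, 1928, 1929 → 7.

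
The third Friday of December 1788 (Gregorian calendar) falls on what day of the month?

December 1, 1788 is a Monday, so the first Friday is the 5th.
The third Friday is 5 + 14 = 19.

19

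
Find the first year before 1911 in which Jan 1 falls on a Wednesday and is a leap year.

1908

Jan 1 advances by 2 weekdays after a leap year and by 1 after a common year.
1911: Jan 1 is Sunday.
1910: Saturday
1909: Friday
1908: Wednesday (leap)
1908 begins on a Wednesday and is a leap year.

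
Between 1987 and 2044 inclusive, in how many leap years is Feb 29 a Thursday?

2

Leap years in 1987–2044: 15 of them.
Feb 29 weekday advances by 5 (mod 7) from one leap year to the next four years later (or differs when a century non-leap intervenes).
Leap-day weekdays: 1988:Mon 1992:Sat 1996:Thu✓ 2000:Tue 2004:Sun 2008:Fri 2012:Wed 2016:Mon 2020:Sat 2024:Thu✓ 2028:Tue 2032:Sun 2036:Fri 2040:Wed 2044:Mon
Thursday: 1996, 2024 → 2.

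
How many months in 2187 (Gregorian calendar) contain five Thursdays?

4

A month of length L has five Thursdays iff its first Thursday is on day ≤ L−28 (so day 1–3 in a 31-day month, 1–2 in a 30-day month, day 1 in a leap February).
Checking each month of 2187: Jan starts Mon (31d); Feb starts Thu (28d); Mar starts Thu (31d) ✓; Apr starts Sun (30d); May starts Tue (31d) ✓; Jun starts Fri (30d); Jul starts Sun (31d); Aug starts Wed (31d) ✓; Sep starts Sat (30d); Oct starts Mon (31d); Nov starts Thu (30d) ✓; Dec starts Sat (31d).
Five-Thursday months: March, May, August, November → 4.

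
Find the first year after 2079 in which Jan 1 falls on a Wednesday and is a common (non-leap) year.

Jan 1 advances by 2 weekdays after a leap year and by 1 after a common year.
2079: Jan 1 is Sunday.
2080: Monday (leap)
2081: Wednesday
2081 begins on a Wednesday and is a common year.

2081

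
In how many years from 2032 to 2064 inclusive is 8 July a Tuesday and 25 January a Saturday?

3

Check each year's weekday for 8 July and 25 January:
  2032: Thu/Sun  2033: Fri/Tue  2034: Sat/Wed  2035: Sun/Thu  2036: Tue/Fri  2037: Wed/Sun  2038: Thu/Mon  2039: Fri/Tue  2040: Sun/Wed  2041: Mon/Fri  2042: Tue/Sat ✓  2043: Wed/Sun  2044: Fri/Mon  2045: Sat/Wed  …(5 more)…  2051: Sat/Wed  2052: Mon/Thu  2053: Tue/Sat ✓  2054: Wed/Sun  2055: Thu/Mon  2056: Sat/Tue  2057: Sun/Thu  2058: Mon/Fri  2059: Tue/Sat ✓  2060: Thu/Sun  2061: Fri/Tue  2062: Sat/Wed  2063: Sun/Thu  2064: Tue/Fri
Both conditions hold in: 2042, 2053, 2059 — 3.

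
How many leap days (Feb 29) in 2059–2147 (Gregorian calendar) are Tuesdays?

Leap years in 2059–2147: 21 of them.
Feb 29 weekday advances by 5 (mod 7) from one leap year to the next four years later (or differs when a century non-leap intervenes).
Leap-day weekdays: 2060:Sun 2064:Fri 2068:Wed 2072:Mon 2076:Sat 2080:Thu 2084:Tue✓ 2088:Sun 2092:Fri 2096:Wed 2104:Fri 2108:Wed 2112:Mon 2116:Sat 2120:Thu 2124:Tue✓ 2128:Sun 2132:Fri 2136:Wed 2140:Mon 2144:Sat
Tuesday: 2084, 2124 → 2.

2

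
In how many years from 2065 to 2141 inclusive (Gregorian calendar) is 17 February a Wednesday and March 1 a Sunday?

0

Check each year's weekday for 17 February and March 1:
  2065: Tue/Sun  2066: Wed/Mon  2067: Thu/Tue  2068: Fri/Thu  2069: Sun/Fri  2070: Mon/Sat  2071: Tue/Sun  2072: Wed/Tue  2073: Fri/Wed  2074: Sat/Thu  2075: Sun/Fri  2076: Mon/Sun  2077: Wed/Mon  2078: Thu/Tue  …(49 more)…  2128: Tue/Mon  2129: Thu/Tue  2130: Fri/Wed  2131: Sat/Thu  2132: Sun/Sat  2133: Tue/Sun  2134: Wed/Mon  2135: Thu/Tue  2136: Fri/Thu  2137: Sun/Fri  2138: Mon/Sat  2139: Tue/Sun  2140: Wed/Tue  2141: Fri/Wed
Both conditions hold in: no year — 0.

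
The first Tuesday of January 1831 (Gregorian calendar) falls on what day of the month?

January 1, 1831 is a Saturday, so the first Tuesday is the 4th.
The first Tuesday is 4 + 0 = 4.

4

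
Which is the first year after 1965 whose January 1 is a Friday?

1971

Jan 1 advances by 2 weekdays after a leap year and by 1 after a common year.
1965: Jan 1 is Friday.
1966: Saturday
1967: Sunday
1968: Monday (leap)
1969: Wednesday
1970: Thursday
1971: Friday
1971 begins on a Friday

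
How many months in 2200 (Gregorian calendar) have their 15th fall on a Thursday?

Check the 15th of each month of 2200: Jan 15: Wed, Feb 15: Sat, Mar 15: Sat, Apr 15: Tue, May 15: Thu, Jun 15: Sun, Jul 15: Tue, Aug 15: Fri, Sep 15: Mon, Oct 15: Wed, Nov 15: Sat, Dec 15: Mon.
Thursday occurs in May — 1 month.

1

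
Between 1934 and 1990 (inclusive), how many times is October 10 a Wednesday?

9

Track October 10's weekday year by year (advancing +1, or +2 across a Feb 29):
  1934: Wed ✓  1935: Thu (+1)  1936: Sat (+2)  1937: Sun (+1)  1938: Mon (+1)
  1939: Tue (+1)  1940: Thu (+2)  1941: Fri (+1)  1942: Sat (+1)  1943: Sun (+1)
  1944: Tue (+2)  1945: Wed (+1) ✓  1946: Thu (+1)  1947: Fri (+1)  … (29 more years) …
  1977: Mon (+1)  1978: Tue (+1)  1979: Wed (+1) ✓  1980: Fri (+2)  1981: Sat (+1)
  1982: Sun (+1)  1983: Mon (+1)  1984: Wed (+2) ✓  1985: Thu (+1)  1986: Fri (+1)
  1987: Sat (+1)  1988: Mon (+2)  1989: Tue (+1)  1990: Wed (+1) ✓
Wednesday years: 1934, 1945, 1951, 1956, 1962, 1973, 1979, 1984, 1990 — 9 in total.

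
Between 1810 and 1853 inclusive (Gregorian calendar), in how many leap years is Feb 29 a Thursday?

Leap years in 1810–1853: 11 of them.
Feb 29 weekday advances by 5 (mod 7) from one leap year to the next four years later (or differs when a century non-leap intervenes).
Leap-day weekdays: 1812:Sat 1816:Thu✓ 1820:Tue 1824:Sun 1828:Fri 1832:Wed 1836:Mon 1840:Sat 1844:Thu✓ 1848:Tue 1852:Sun
Thursday: 1816, 1844 → 2.

2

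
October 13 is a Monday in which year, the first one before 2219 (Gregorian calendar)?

2217

From one year to the next, a fixed date's weekday advances by 1, or by 2 when a Feb 29 lies between the two dates.
2219: October 13 is Wednesday.
2218: Tuesday (−1)
2217: Monday (−1)
October 13 falls on a Monday in 2217.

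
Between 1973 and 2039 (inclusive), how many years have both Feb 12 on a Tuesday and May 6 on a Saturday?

Check each year's weekday for Feb 12 and May 6:
  1973: Mon/Sun  1974: Tue/Mon  1975: Wed/Tue  1976: Thu/Thu  1977: Sat/Fri  1978: Sun/Sat  1979: Mon/Sun  1980: Tue/Tue  1981: Thu/Wed  1982: Fri/Thu  1983: Sat/Fri  1984: Sun/Sun  1985: Tue/Mon  1986: Wed/Tue  …(39 more)…  2026: Thu/Wed  2027: Fri/Thu  2028: Sat/Sat  2029: Mon/Sun  2030: Tue/Mon  2031: Wed/Tue  2032: Thu/Thu  2033: Sat/Fri  2034: Sun/Sat  2035: Mon/Sun  2036: Tue/Tue  2037: Thu/Wed  2038: Fri/Thu  2039: Sat/Fri
Both conditions hold in: no year — 0.

0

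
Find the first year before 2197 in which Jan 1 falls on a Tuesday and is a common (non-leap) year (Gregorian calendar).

Jan 1 advances by 2 weekdays after a leap year and by 1 after a common year.
2197: Jan 1 is Sunday.
2196: Friday (leap)
2195: Thursday
2194: Wednesday
2193: Tuesday
2193 begins on a Tuesday and is a common year.

2193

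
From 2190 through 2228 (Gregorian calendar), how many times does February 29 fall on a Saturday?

Leap years in 2190–2228: 9 of them.
Feb 29 weekday advances by 5 (mod 7) from one leap year to the next four years later (or differs when a century non-leap intervenes).
Leap-day weekdays: 2192:Wed 2196:Mon 2204:Wed 2208:Mon 2212:Sat✓ 2216:Thu 2220:Tue 2224:Sun 2228:Fri
Saturday: 2212 → 1.

1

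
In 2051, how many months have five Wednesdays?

A month of length L has five Wednesdays iff its first Wednesday is on day ≤ L−28 (so day 1–3 in a 31-day month, 1–2 in a 30-day month, day 1 in a leap February).
Checking each month of 2051: Jan starts Sun (31d); Feb starts Wed (28d); Mar starts Wed (31d) ✓; Apr starts Sat (30d); May starts Mon (31d) ✓; Jun starts Thu (30d); Jul starts Sat (31d); Aug starts Tue (31d) ✓; Sep starts Fri (30d); Oct starts Sun (31d); Nov starts Wed (30d) ✓; Dec starts Fri (31d).
Five-Wednesday months: March, May, August, November → 4.

4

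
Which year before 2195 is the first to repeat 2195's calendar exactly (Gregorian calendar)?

2189

Two years share a calendar iff Jan 1 falls on the same weekday and both are leap or both are common. 2195: Jan 1 is Thursday, common year.
2194: Jan 1 Wednesday, common
2193: Jan 1 Tuesday, common
2192: Jan 1 Sunday, leap
2191: Jan 1 Saturday, common
2190: Jan 1 Friday, common
2189: Jan 1 Thursday, common
2189 matches on both conditions.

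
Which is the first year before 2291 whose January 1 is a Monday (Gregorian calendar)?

Jan 1 advances by 2 weekdays after a leap year and by 1 after a common year.
2291: Jan 1 is Thursday.
2290: Wednesday
2289: Tuesday
2288: Sunday (leap)
2287: Saturday
2286: Friday
2285: Thursday
2284: Tuesday (leap)
2283: Monday
2283 begins on a Monday

2283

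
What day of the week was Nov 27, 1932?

January 1, 1932 is a Friday.
November 27 is day 332 of the year, i.e. 331 days after Jan 1.
331 mod 7 = 2, so advance 2 weekdays from Friday: Sunday.

Sunday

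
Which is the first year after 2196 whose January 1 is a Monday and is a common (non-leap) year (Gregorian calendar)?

2198

Jan 1 advances by 2 weekdays after a leap year and by 1 after a common year.
2196: Jan 1 is Friday (leap).
2197: Sunday
2198: Monday
2198 begins on a Monday and is a common year.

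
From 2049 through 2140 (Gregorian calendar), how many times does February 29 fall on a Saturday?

Leap years in 2049–2140: 22 of them.
Feb 29 weekday advances by 5 (mod 7) from one leap year to the next four years later (or differs when a century non-leap intervenes).
Leap-day weekdays: 2052:Thu 2056:Tue 2060:Sun 2064:Fri 2068:Wed 2072:Mon 2076:Sat✓ 2080:Thu 2084:Tue 2088:Sun 2092:Fri 2096:Wed 2104:Fri 2108:Wed 2112:Mon 2116:Sat✓ 2120:Thu 2124:Tue 2128:Sun 2132:Fri 2136:Wed 2140:Mon
Saturday: 2076, 2116 → 2.

2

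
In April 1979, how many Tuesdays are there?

4

April 1979 has 30 days and begins on Sunday.
The first Tuesday is April 3.
Tuesdays fall on 3, 10, 17, 24 — that's 4.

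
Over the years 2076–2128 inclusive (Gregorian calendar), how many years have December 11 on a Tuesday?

Track December 11's weekday year by year (advancing +1, or +2 across a Feb 29):
  2076: Fri  2077: Sat (+1)  2078: Sun (+1)  2079: Mon (+1)  2080: Wed (+2)
  2081: Thu (+1)  2082: Fri (+1)  2083: Sat (+1)  2084: Mon (+2)  2085: Tue (+1) ✓
  2086: Wed (+1)  2087: Thu (+1)  2088: Sat (+2)  2089: Sun (+1)  … (25 more years) …
  2115: Wed (+1)  2116: Fri (+2)  2117: Sat (+1)  2118: Sun (+1)  2119: Mon (+1)
  2120: Wed (+2)  2121: Thu (+1)  2122: Fri (+1)  2123: Sat (+1)  2124: Mon (+2)
  2125: Tue (+1) ✓  2126: Wed (+1)  2127: Thu (+1)  2128: Sat (+2)
Tuesday years: 2085, 2091, 2096, 2103, 2108, 2114, 2125 — 7 in total.

7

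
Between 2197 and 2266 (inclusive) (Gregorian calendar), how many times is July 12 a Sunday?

Track July 12's weekday year by year (advancing +1, or +2 across a Feb 29):
  2197: Wed  2198: Thu (+1)  2199: Fri (+1)  2200: Sat (+1)  2201: Sun (+1) ✓
  2202: Mon (+1)  2203: Tue (+1)  2204: Thu (+2)  2205: Fri (+1)  2206: Sat (+1)
  2207: Sun (+1) ✓  2208: Tue (+2)  2209: Wed (+1)  2210: Thu (+1)  … (42 more years) …
  2253: Tue (+1)  2254: Wed (+1)  2255: Thu (+1)  2256: Sat (+2)  2257: Sun (+1) ✓
  2258: Mon (+1)  2259: Tue (+1)  2260: Thu (+2)  2261: Fri (+1)  2262: Sat (+1)
  2263: Sun (+1) ✓  2264: Tue (+2)  2265: Wed (+1)  2266: Thu (+1)
Sunday years: 2201, 2207, 2212, 2218, 2229, 2235, 2240, 2246, 2257, 2263 — 10 in total.

10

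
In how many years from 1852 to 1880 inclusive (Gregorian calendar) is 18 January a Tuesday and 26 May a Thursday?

Check each year's weekday for 18 January and 26 May:
  1852: Sun/Wed  1853: Tue/Thu ✓  1854: Wed/Fri  1855: Thu/Sat  1856: Fri/Mon  1857: Sun/Tue  1858: Mon/Wed  1859: Tue/Thu ✓  1860: Wed/Sat  1861: Fri/Sun  1862: Sat/Mon  1863: Sun/Tue  1864: Mon/Thu  1865: Wed/Fri  1866: Thu/Sat  1867: Fri/Sun  1868: Sat/Tue  1869: Mon/Wed  1870: Tue/Thu ✓  1871: Wed/Fri  1872: Thu/Sun  1873: Sat/Mon  1874: Sun/Tue  1875: Mon/Wed  1876: Tue/Fri  1877: Thu/Sat  1878: Fri/Sun  1879: Sat/Mon  1880: Sun/Wed
Both conditions hold in: 1853, 1859, 1870 — 3.

3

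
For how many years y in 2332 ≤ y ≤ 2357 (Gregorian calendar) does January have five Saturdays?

January has 31 days; it has five Saturdays when Saturday falls among the first (month-length − 28) days — i.e. when January 1 is one of Saturday/Friday/Thursday.
January 1 by year: 2332:Fri✓ 2333:Sun 2334:Mon 2335:Tue 2336:Wed 2337:Fri✓ 2338:Sat✓ 2339:Sun 2340:Mon 2341:Wed 2342:Thu✓ 2343:Fri✓ 2344:Sat✓ 2345:Mon 2346:Tue 2347:Wed 2348:Thu✓ 2349:Sat✓ 2350:Sun 2351:Mon 2352:Tue 2353:Thu✓ 2354:Fri✓ 2355:Sat✓ 2356:Sun 2357:Tue
Years with five Saturdays: 2332, 2337, 2338, 2342, 2343, 2344, 2348, 2349, 2353, 2354, 2355 → 11.

11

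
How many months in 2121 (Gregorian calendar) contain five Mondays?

A month of length L has five Mondays iff its first Monday is on day ≤ L−28 (so day 1–3 in a 31-day month, 1–2 in a 30-day month, day 1 in a leap February).
Checking each month of 2121: Jan starts Wed (31d); Feb starts Sat (28d); Mar starts Sat (31d) ✓; Apr starts Tue (30d); May starts Thu (31d); Jun starts Sun (30d) ✓; Jul starts Tue (31d); Aug starts Fri (31d); Sep starts Mon (30d) ✓; Oct starts Wed (31d); Nov starts Sat (30d); Dec starts Mon (31d) ✓.
Five-Monday months: March, June, September, December → 4.

4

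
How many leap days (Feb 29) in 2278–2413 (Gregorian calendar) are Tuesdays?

Leap years in 2278–2413: 33 of them.
Feb 29 weekday advances by 5 (mod 7) from one leap year to the next four years later (or differs when a century non-leap intervenes).
Leap-day weekdays: 2280:Sun 2284:Fri 2288:Wed 2292:Mon 2296:Sat 2304:Mon 2308:Sat 2312:Thu 2316:Tue✓ 2320:Sun 2324:Fri 2328:Wed 2332:Mon …(7 more)… 2364:Sat 2368:Thu 2372:Tue✓ 2376:Sun 2380:Fri 2384:Wed 2388:Mon 2392:Sat 2396:Thu 2400:Tue✓ 2404:Sun 2408:Fri 2412:Wed
Tuesday: 2316, 2344, 2372, 2400 → 4.

4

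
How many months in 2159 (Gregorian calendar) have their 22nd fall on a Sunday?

Check the 22nd of each month of 2159: Jan 22: Mon, Feb 22: Thu, Mar 22: Thu, Apr 22: Sun, May 22: Tue, Jun 22: Fri, Jul 22: Sun, Aug 22: Wed, Sep 22: Sat, Oct 22: Mon, Nov 22: Thu, Dec 22: Sat.
Sunday occurs in April, July — 2 months.

2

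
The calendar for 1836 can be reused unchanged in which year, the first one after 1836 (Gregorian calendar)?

Two years share a calendar iff Jan 1 falls on the same weekday and both are leap or both are common. 1836: Jan 1 is Friday, leap year.
1837: Jan 1 Sunday, common
1838: Jan 1 Monday, common
1839: Jan 1 Tuesday, common
1840: Jan 1 Wednesday, leap
1841: Jan 1 Friday, common
1842: Jan 1 Saturday, common
1843: Jan 1 Sunday, common
1844: Jan 1 Monday, leap
1845: Jan 1 Wednesday, common
1846: Jan 1 Thursday, common
1847: Jan 1 Friday, common
1848: Jan 1 Saturday, leap
1849: Jan 1 Monday, common
1850: Jan 1 Tuesday, common
1851: Jan 1 Wednesday, common
1852: Jan 1 Thursday, leap
1853: Jan 1 Saturday, common
1854: Jan 1 Sunday, common
1855: Jan 1 Monday, common
1856: Jan 1 Tuesday, leap
1857: Jan 1 Thursday, common
1858: Jan 1 Friday, common
1859: Jan 1 Saturday, common
1860: Jan 1 Sunday, leap
1861: Jan 1 Tuesday, common
1862: Jan 1 Wednesday, common
1863: Jan 1 Thursday, common
1864: Jan 1 Friday, leap
1864 matches on both conditions.

1864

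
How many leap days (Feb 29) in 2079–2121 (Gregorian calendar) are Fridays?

Leap years in 2079–2121: 10 of them.
Feb 29 weekday advances by 5 (mod 7) from one leap year to the next four years later (or differs when a century non-leap intervenes).
Leap-day weekdays: 2080:Thu 2084:Tue 2088:Sun 2092:Fri✓ 2096:Wed 2104:Fri✓ 2108:Wed 2112:Mon 2116:Sat 2120:Thu
Friday: 2092, 2104 → 2.

2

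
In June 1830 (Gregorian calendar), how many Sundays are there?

4

June 1830 has 30 days and begins on Tuesday.
The first Sunday is June 6.
Sundays fall on 6, 13, 20, 27 — that's 4.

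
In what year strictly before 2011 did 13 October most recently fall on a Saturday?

From one year to the next, a fixed date's weekday advances by 1, or by 2 when a Feb 29 lies between the two dates.
2011: October 13 is Thursday.
2010: Wednesday (−1)
2009: Tuesday (−1)
2008: Monday (−1)
2007: Saturday (−2)
13 October falls on a Saturday in 2007.

2007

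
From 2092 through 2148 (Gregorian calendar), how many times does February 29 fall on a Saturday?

2

Leap years in 2092–2148: 14 of them.
Feb 29 weekday advances by 5 (mod 7) from one leap year to the next four years later (or differs when a century non-leap intervenes).
Leap-day weekdays: 2092:Fri 2096:Wed 2104:Fri 2108:Wed 2112:Mon 2116:Sat✓ 2120:Thu 2124:Tue 2128:Sun 2132:Fri 2136:Wed 2140:Mon 2144:Sat✓ 2148:Thu
Saturday: 2116, 2144 → 2.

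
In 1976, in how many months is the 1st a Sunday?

2

Check the 1st of each month of 1976: Jan 1: Thu, Feb 1: Sun, Mar 1: Mon, Apr 1: Thu, May 1: Sat, Jun 1: Tue, Jul 1: Thu, Aug 1: Sun, Sep 1: Wed, Oct 1: Fri, Nov 1: Mon, Dec 1: Wed.
Sunday occurs in February, August — 2 months.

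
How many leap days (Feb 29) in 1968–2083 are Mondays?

Leap years in 1968–2083: 29 of them.
Feb 29 weekday advances by 5 (mod 7) from one leap year to the next four years later (or differs when a century non-leap intervenes).
Leap-day weekdays: 1968:Thu 1972:Tue 1976:Sun 1980:Fri 1984:Wed 1988:Mon✓ 1992:Sat 1996:Thu 2000:Tue 2004:Sun 2008:Fri 2012:Wed 2016:Mon✓ …(3 more)… 2032:Sun 2036:Fri 2040:Wed 2044:Mon✓ 2048:Sat 2052:Thu 2056:Tue 2060:Sun 2064:Fri 2068:Wed 2072:Mon✓ 2076:Sat 2080:Thu
Monday: 1988, 2016, 2044, 2072 → 4.

4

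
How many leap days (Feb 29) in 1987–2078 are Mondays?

4

Leap years in 1987–2078: 23 of them.
Feb 29 weekday advances by 5 (mod 7) from one leap year to the next four years later (or differs when a century non-leap intervenes).
Leap-day weekdays: 1988:Mon✓ 1992:Sat 1996:Thu 2000:Tue 2004:Sun 2008:Fri 2012:Wed 2016:Mon✓ 2020:Sat 2024:Thu 2028:Tue 2032:Sun 2036:Fri 2040:Wed 2044:Mon✓ 2048:Sat 2052:Thu 2056:Tue 2060:Sun 2064:Fri 2068:Wed 2072:Mon✓ 2076:Sat
Monday: 1988, 2016, 2044, 2072 → 4.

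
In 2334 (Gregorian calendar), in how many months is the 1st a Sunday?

2

Check the 1st of each month of 2334: Jan 1: Mon, Feb 1: Thu, Mar 1: Thu, Apr 1: Sun, May 1: Tue, Jun 1: Fri, Jul 1: Sun, Aug 1: Wed, Sep 1: Sat, Oct 1: Mon, Nov 1: Thu, Dec 1: Sat.
Sunday occurs in April, July — 2 months.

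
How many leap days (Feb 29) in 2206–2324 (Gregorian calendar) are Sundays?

Leap years in 2206–2324: 29 of them.
Feb 29 weekday advances by 5 (mod 7) from one leap year to the next four years later (or differs when a century non-leap intervenes).
Leap-day weekdays: 2208:Mon 2212:Sat 2216:Thu 2220:Tue 2224:Sun✓ 2228:Fri 2232:Wed 2236:Mon 2240:Sat 2244:Thu 2248:Tue 2252:Sun✓ 2256:Fri …(3 more)… 2272:Thu 2276:Tue 2280:Sun✓ 2284:Fri 2288:Wed 2292:Mon 2296:Sat 2304:Mon 2308:Sat 2312:Thu 2316:Tue 2320:Sun✓ 2324:Fri
Sunday: 2224, 2252, 2280, 2320 → 4.

4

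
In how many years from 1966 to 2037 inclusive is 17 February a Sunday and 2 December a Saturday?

0

Check each year's weekday for 17 February and 2 December:
  1966: Thu/Fri  1967: Fri/Sat  1968: Sat/Mon  1969: Mon/Tue  1970: Tue/Wed  1971: Wed/Thu  1972: Thu/Sat  1973: Sat/Sun  1974: Sun/Mon  1975: Mon/Tue  1976: Tue/Thu  1977: Thu/Fri  1978: Fri/Sat  1979: Sat/Sun  …(44 more)…  2024: Sat/Mon  2025: Mon/Tue  2026: Tue/Wed  2027: Wed/Thu  2028: Thu/Sat  2029: Sat/Sun  2030: Sun/Mon  2031: Mon/Tue  2032: Tue/Thu  2033: Thu/Fri  2034: Fri/Sat  2035: Sat/Sun  2036: Sun/Tue  2037: Tue/Wed
Both conditions hold in: no year — 0.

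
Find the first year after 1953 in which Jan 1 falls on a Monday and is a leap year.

1968

Jan 1 advances by 2 weekdays after a leap year and by 1 after a common year.
1953: Jan 1 is Thursday.
1954: Friday
1955: Saturday
1956: Sunday (leap)
1957: Tuesday
1958: Wednesday
1959: Thursday
1960: Friday (leap)
1961: Sunday
1962: Monday
1963: Tuesday
1964: Wednesday (leap)
1965: Friday
1966: Saturday
1967: Sunday
1968: Monday (leap)
1968 begins on a Monday and is a leap year.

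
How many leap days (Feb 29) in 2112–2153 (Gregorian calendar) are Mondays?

2

Leap years in 2112–2153: 11 of them.
Feb 29 weekday advances by 5 (mod 7) from one leap year to the next four years later (or differs when a century non-leap intervenes).
Leap-day weekdays: 2112:Mon✓ 2116:Sat 2120:Thu 2124:Tue 2128:Sun 2132:Fri 2136:Wed 2140:Mon✓ 2144:Sat 2148:Thu 2152:Tue
Monday: 2112, 2140 → 2.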